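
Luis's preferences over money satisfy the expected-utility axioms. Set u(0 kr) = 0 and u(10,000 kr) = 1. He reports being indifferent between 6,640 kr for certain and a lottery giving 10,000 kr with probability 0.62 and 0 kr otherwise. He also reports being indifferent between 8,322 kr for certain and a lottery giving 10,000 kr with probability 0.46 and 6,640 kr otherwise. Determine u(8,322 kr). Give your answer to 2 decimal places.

The first gamble pins u(6,640 kr): it must equal 0.62·1 + 0.38·0 = 0.62.
Chaining: u(8,322 kr) = 0.46·1.00 + 0.54·0.62 = 0.7948.

0.79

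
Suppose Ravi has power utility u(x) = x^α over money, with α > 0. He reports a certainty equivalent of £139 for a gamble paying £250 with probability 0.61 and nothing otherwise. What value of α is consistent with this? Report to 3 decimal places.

α ≈ 0.842

Since u(0) = 0, the lottery's EU is 0.61·250^α.
Indifference: 139^α = 0.61·250^α, so (139/250)^α = 0.61.
α = ln(0.61) / ln(139/250) = -0.494296/-0.586987 ≈ 0.842.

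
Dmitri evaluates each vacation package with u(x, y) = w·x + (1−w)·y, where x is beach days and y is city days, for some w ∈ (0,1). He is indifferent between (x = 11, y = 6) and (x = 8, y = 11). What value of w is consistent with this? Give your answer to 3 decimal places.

w = 0.625

u(11,6) = u(8,11) means w·11 + (1−w)·6 = w·8 + (1−w)·11.
w·(11−8) = (1−w)·(11−6), i.e. w·3 = (1−w)·5.
Hence w = 5/(3+5) = 5/8 = 0.625.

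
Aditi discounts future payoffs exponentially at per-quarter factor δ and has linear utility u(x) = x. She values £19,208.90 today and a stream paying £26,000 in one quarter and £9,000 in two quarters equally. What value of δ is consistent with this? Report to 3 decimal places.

Equating present values: 19208.90 = 26000δ + 9000δ².
So 9000δ² + 26000δ − 19208.90 = 0.
By the quadratic formula (taking the positive root), δ = (−26000 + √1367520400.00) / 18000 ≈ 0.610.

δ ≈ 0.610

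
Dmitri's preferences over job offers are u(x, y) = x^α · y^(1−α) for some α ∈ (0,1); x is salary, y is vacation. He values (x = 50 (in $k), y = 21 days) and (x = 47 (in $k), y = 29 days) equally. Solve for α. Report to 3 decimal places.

α ≈ 0.839

Indifference: 50^α · 21^(1−α) = 47^α · 29^(1−α).
Taking logs: α·ln 50 + (1−α)·ln 21 = α·ln 47 + (1−α)·ln 29, i.e. α·0.061875 = (1−α)·0.322773.
So α/(1−α) = (0.322773)/(0.061875) = 5.216533, and α = 5.216533/6.216533 ≈ 0.839.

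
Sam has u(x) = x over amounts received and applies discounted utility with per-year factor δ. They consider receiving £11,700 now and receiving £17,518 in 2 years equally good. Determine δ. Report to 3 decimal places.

Indifference means u(11700) = δ^2 · u(17518), so δ^2 = u(11700)/u(17518).
With u(x) = x: δ^2 = 11700/17518 = 0.66788.
Taking the square root: δ = 0.66788^(1/2) ≈ 0.817.

δ ≈ 0.817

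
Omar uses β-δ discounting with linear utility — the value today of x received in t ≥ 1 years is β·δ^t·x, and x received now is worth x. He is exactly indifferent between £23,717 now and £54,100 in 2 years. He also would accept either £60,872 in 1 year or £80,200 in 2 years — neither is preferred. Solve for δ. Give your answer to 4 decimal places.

δ ≈ 0.7590

Both payoffs in the second observation are in the future, so β drops out: δ^1·60872 = δ^2·80200 ⇒ δ = 60872/80200 = 0.75900.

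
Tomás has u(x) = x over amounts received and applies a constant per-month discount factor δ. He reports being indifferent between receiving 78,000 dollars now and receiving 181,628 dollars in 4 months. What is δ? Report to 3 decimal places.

Indifference means u(78000) = δ^4 · u(181628), so δ^4 = u(78000)/u(181628).
With u(x) = x: δ^4 = 78000/181628 = 0.42945.
Taking the 4th root: δ = 0.42945^(1/4) ≈ 0.810.

δ ≈ 0.810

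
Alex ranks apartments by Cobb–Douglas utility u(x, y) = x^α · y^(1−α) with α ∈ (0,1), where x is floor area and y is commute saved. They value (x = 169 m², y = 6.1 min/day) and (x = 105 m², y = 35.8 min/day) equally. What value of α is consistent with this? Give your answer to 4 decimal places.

The Cobb–Douglas utilities coincide, so 169^α·6.1^(1−α) = 105^α·35.8^(1−α).
Rearrange to (169/105)^α = (35.8/6.1)^(1−α) and take logs: α·0.4759384 = (1−α)·1.7696591.
Thus α·(2.2455975) = 1.7696591, so α = 1.7696591/2.2455975 ≈ 0.7881.

α ≈ 0.7881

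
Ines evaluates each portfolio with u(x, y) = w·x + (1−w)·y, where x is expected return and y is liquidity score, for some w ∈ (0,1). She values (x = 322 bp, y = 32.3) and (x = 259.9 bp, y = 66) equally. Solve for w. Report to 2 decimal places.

w = 0.35

Indifference: w·322 + (1−w)·32.3 = w·259.9 + (1−w)·66.
Rearranging, 62.1·w − 33.7·(1−w) = 0.
Hence w = 33.7/(62.1+33.7) = 33.7/95.8 = 0.35.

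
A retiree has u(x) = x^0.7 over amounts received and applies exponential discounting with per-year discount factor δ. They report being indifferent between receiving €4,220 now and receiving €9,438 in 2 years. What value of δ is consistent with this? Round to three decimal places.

δ ≈ 0.754

Indifference means u(4220) = δ^2 · u(9438), so δ^2 = u(4220)/u(9438).
With u(x) = x^0.7: δ^2 = 4220^0.7/9438^0.7 = (4220/9438)^0.7 = 0.56925.
Taking the square root: δ = 0.56925^(1/2) ≈ 0.754.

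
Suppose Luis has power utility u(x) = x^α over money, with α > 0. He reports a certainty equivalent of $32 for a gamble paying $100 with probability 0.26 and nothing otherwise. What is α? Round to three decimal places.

EU(lottery) = 0.26·100^α + 0.74·0 = 0.26·100^α.
Equating: 32^α = 0.26·100^α, i.e. 0.3200^α = 0.26.
Take logs: α = ln 0.26 / ln(32/100) ≈ 1.18223.

α ≈ 1.182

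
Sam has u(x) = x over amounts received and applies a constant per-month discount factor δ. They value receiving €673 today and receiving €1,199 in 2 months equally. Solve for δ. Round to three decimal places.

Equating discounted utilities: u(673) = δ^2·u(1199) ⇒ δ^2 = u(673)/u(1199).
With u(x) = x: δ^2 = 673/1199 = 0.56130.
Taking the square root: δ = 0.56130^(1/2) ≈ 0.749.

δ ≈ 0.749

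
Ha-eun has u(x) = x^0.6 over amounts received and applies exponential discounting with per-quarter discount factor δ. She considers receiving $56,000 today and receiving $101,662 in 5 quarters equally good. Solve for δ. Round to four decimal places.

δ ≈ 0.9309

The payoff in 5 quarters is discounted by δ^5, so u(56000) = δ^5·u(101662) and δ^5 = u(56000)/u(101662).
With u(x) = x^0.6: δ^5 = 56000^0.6/101662^0.6 = (56000/101662)^0.6 = 0.69923.
Taking the 5th root: δ = 0.69923^(1/5) ≈ 0.9309.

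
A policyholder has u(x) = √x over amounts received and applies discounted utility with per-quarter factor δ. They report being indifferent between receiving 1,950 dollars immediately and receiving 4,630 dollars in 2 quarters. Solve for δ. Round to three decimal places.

Indifference means u(1950) = δ^2 · u(4630), so δ^2 = u(1950)/u(4630).
Since u(x) = √x, δ^2 = √(1950/4630) = 0.64897.
Hence δ = (0.64897)^(1/2) = 0.80559.

δ ≈ 0.806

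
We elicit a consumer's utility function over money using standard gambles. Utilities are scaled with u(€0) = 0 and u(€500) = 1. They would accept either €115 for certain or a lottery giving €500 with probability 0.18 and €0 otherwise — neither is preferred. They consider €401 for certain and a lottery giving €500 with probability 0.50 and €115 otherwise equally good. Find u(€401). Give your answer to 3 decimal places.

0.590

The first gamble pins u(€115): it must equal 0.18·1 + 0.82·0 = 0.18.
Chaining: u(€401) = 0.50·1.00 + 0.50·0.18 = 0.5900.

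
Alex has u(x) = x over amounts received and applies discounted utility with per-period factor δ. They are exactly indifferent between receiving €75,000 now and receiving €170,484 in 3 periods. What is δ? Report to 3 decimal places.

δ ≈ 0.761

Indifference means u(75000) = δ^3 · u(170484), so δ^3 = u(75000)/u(170484).
With u(x) = x: δ^3 = 75000/170484 = 0.43992.
So δ = 0.43992^(1/3) ≈ 0.761.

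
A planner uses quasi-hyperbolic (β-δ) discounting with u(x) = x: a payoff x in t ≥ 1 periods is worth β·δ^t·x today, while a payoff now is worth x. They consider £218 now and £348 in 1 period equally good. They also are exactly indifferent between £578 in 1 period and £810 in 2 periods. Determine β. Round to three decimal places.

Both payoffs in the second observation are in the future, so β drops out: δ^1·578 = δ^2·810 ⇒ δ = 578/810 = 0.71358.
The first indifference: 218 = β·δ·348, so β = 218/(δ·348) = 218/(0.71358·348) ≈ 0.878.

β ≈ 0.878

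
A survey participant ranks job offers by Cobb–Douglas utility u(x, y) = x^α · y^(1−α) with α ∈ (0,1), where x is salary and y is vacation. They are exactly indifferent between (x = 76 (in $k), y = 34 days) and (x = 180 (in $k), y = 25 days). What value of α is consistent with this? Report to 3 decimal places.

Indifference: 76^α · 34^(1−α) = 180^α · 25^(1−α).
Taking logs: α·ln 76 + (1−α)·ln 34 = α·ln 180 + (1−α)·ln 25, i.e. α·-0.862224 = (1−α)·-0.307485.
With A = -0.862224 and B = -0.307485: α·A = (1−α)·B, so α = B/(A+B) = -0.307485/-1.169709 ≈ 0.263.

α ≈ 0.263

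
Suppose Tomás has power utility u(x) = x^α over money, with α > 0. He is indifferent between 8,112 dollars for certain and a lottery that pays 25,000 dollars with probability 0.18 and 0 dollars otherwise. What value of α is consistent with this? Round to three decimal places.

α ≈ 1.524

EU(lottery) = 0.18·25000^α + 0.82·0 = 0.18·25000^α.
Setting u(8112) equal to that: 8112^α = 0.18·25000^α ⇒ (8112/25000)^α = 0.18.
α = ln(0.18) / ln(8112/25000) = -1.714798/-1.125531 ≈ 1.524.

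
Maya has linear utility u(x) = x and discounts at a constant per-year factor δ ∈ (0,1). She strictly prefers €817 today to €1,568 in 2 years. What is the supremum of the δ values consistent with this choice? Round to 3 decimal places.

Comparing present values: 817 > δ^2·1568.
So δ^2 < 817/1568 = 0.52105; taking the square root of both positive sides preserves the inequality.
δ < (817/1568)^(1/2) ≈ 0.722.

δ < 0.722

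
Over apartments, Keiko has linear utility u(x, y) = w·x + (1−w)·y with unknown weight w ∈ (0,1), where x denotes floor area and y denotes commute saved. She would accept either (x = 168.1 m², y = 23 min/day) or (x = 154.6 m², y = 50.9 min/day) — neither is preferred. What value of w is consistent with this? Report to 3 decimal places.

w = 0.674

Indifference: w·168.1 + (1−w)·23 = w·154.6 + (1−w)·50.9.
Rearranging, 13.5·w − 27.9·(1−w) = 0.
Hence w = 27.9/(13.5+27.9) = 27.9/41.4 = 0.674.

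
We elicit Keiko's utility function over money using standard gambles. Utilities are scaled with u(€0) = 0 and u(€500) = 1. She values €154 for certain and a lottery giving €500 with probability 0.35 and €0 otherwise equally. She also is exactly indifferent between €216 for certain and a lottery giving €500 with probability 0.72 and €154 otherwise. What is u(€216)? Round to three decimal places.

First, u(€154) = 0.35·u(€500) + 0.65·u(€0) = 0.35.
Then u(€216) = 0.72·u(€500) + 0.28·u(€154) = 0.72·1.00 + 0.28·0.35 = 0.8180.

0.818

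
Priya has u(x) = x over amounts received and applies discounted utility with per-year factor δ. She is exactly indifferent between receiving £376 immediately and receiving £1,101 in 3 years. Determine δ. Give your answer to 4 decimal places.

The payoff in 3 years is discounted by δ^3, so u(376) = δ^3·u(1101) and δ^3 = u(376)/u(1101).
With u(x) = x: δ^3 = 376/1101 = 0.34151.
Taking the cube root: δ = 0.34151^(1/3) ≈ 0.6990.

δ ≈ 0.6990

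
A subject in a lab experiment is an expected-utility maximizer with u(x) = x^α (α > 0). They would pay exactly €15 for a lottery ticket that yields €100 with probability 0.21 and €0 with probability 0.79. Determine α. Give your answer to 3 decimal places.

α ≈ 0.823

The lottery's expected utility is 0.21·u(100) + 0.79·u(0) = 0.21·100^α (since u(0) = 0 for α > 0).
Setting u(15) equal to that: 15^α = 0.21·100^α ⇒ (15/100)^α = 0.21.
Take logs: α = ln 0.21 / ln(15/100) ≈ 0.82264.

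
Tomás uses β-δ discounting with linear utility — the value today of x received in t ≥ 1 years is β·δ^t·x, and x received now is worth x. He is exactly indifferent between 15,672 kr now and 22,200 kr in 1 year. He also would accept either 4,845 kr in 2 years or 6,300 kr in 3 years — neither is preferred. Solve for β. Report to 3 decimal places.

β ≈ 0.918

From the later pair, β·δ^2·4845 = β·δ^3·6300; dividing through, δ = 4845/6300 = 0.76905.
The first indifference: 15672 = β·δ·22200, so β = 15672/(δ·22200) = 15672/(0.76905·22200) ≈ 0.918.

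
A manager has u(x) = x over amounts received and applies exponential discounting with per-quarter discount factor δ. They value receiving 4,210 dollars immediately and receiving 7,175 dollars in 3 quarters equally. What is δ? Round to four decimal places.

δ ≈ 0.8372

The payoff in 3 quarters is discounted by δ^3, so u(4210) = δ^3·u(7175) and δ^3 = u(4210)/u(7175).
With u(x) = x: δ^3 = 4210/7175 = 0.58676.
Hence δ = (0.58676)^(1/3) = 0.837182.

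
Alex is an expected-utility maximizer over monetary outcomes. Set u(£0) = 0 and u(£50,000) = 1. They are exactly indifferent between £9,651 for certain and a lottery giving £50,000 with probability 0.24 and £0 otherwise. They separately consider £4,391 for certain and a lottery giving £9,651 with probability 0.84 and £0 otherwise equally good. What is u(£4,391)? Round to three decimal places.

0.202

From the first indifference, u(£9,651) = 0.24·u(£50,000) + 0.76·u(£0) = 0.24·1 + 0.76·0 = 0.24.
The second indifference gives u(£4,391) = 0.84·u(£9,651) + 0.16·u(£0) = 0.84·0.24 + 0.16·0.00 = 0.2016.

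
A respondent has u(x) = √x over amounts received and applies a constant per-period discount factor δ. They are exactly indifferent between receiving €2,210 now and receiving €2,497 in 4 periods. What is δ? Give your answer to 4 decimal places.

Equating discounted utilities: u(2210) = δ^4·u(2497) ⇒ δ^4 = u(2210)/u(2497).
With u(x) = √x: δ^4 = √2210/√2497 = √(2210/2497) = 0.94078.
Taking the 4th root: δ = 0.94078^(1/4) ≈ 0.9849.

δ ≈ 0.9849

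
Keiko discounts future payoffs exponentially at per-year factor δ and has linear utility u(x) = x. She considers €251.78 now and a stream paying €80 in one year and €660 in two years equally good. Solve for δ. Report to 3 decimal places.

The stream is worth 80δ + 660δ² today, so 80δ + 660δ² = 251.78.
Rearranged: 660δ² + 80δ − 251.78 = 0.
The positive root is δ = [−80 + √(80² + 4·660·251.78)] / (2·660) = (−80 + 819.206)/1320 ≈ 0.560.

δ ≈ 0.560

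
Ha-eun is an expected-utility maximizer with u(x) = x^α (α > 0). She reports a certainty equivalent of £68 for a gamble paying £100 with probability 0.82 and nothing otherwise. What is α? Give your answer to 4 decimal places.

The lottery's expected utility is 0.82·u(100) + 0.18·u(0) = 0.82·100^α (since u(0) = 0 for α > 0).
Equating: 68^α = 0.82·100^α, i.e. 0.6800^α = 0.82.
Taking logs: α·ln(68/100) = ln(0.82), so α = -0.1984509 / -0.3856625 ≈ 0.5146.

α ≈ 0.5146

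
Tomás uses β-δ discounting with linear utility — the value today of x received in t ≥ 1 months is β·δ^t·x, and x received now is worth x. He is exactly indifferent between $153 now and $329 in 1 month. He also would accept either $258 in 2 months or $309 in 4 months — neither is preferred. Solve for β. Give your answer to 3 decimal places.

From the later pair, β·δ^2·258 = β·δ^4·309; dividing through, δ^2 = 258/309 = 0.83495, so δ = 0.91376.
The first indifference: 153 = β·δ·329, so β = 153/(δ·329) = 153/(0.91376·329) ≈ 0.509.

β ≈ 0.509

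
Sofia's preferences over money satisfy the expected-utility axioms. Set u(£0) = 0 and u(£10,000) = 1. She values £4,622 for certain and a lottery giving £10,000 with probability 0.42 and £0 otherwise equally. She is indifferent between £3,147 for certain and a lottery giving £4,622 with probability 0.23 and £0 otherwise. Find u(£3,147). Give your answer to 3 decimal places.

0.097

From the first indifference, u(£4,622) = 0.42·u(£10,000) + 0.58·u(£0) = 0.42·1 + 0.58·0 = 0.42.
The second indifference gives u(£3,147) = 0.23·u(£4,622) + 0.77·u(£0) = 0.23·0.42 + 0.77·0.00 = 0.0966.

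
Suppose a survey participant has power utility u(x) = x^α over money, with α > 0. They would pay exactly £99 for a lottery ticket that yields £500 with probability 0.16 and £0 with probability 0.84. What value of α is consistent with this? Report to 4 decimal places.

α ≈ 1.1316

The lottery's expected utility is 0.16·u(500) + 0.84·u(0) = 0.16·500^α (since u(0) = 0 for α > 0).
Indifference: 99^α = 0.16·500^α, so (99/500)^α = 0.16.
α = ln(0.16) / ln(99/500) = -1.8325815/-1.6194882 ≈ 1.1316.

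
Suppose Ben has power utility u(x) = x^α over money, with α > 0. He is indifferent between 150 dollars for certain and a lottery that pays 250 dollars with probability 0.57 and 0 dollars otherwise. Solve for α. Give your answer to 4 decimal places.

α ≈ 1.1004

Since u(0) = 0, the lottery's EU is 0.57·250^α.
Equating: 150^α = 0.57·250^α, i.e. 0.6000^α = 0.57.
α = ln(0.57) / ln(150/250) = -0.5621189/-0.5108256 ≈ 1.1004.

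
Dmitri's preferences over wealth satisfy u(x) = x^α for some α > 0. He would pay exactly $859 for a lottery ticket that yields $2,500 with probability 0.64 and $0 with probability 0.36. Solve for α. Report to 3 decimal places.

α ≈ 0.418

The lottery's expected utility is 0.64·u(2500) + 0.36·u(0) = 0.64·2500^α (since u(0) = 0 for α > 0).
Setting u(859) equal to that: 859^α = 0.64·2500^α ⇒ (859/2500)^α = 0.64.
Take logs: α = ln 0.64 / ln(859/2500) ≈ 0.41776.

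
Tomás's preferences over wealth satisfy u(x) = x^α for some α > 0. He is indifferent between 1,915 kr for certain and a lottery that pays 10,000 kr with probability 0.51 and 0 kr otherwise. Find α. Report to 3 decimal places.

α ≈ 0.407

EU(lottery) = 0.51·10000^α + 0.49·0 = 0.51·10000^α.
Equating: 1915^α = 0.51·10000^α, i.e. 0.1915^α = 0.51.
Take logs: α = ln 0.51 / ln(1915/10000) ≈ 0.40738.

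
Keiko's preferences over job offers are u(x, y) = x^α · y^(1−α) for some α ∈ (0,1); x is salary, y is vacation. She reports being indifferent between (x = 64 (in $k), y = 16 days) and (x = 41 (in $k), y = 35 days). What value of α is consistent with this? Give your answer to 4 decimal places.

Set the two utilities equal: 64^α·16^(1−α) = 41^α·35^(1−α).
Taking logs: α·ln 64 + (1−α)·ln 16 = α·ln 41 + (1−α)·ln 35, i.e. α·0.4453110 = (1−α)·0.7827593.
With A = 0.4453110 and B = 0.7827593: α·A = (1−α)·B, so α = B/(A+B) = 0.7827593/1.2280703 ≈ 0.6374.

α ≈ 0.6374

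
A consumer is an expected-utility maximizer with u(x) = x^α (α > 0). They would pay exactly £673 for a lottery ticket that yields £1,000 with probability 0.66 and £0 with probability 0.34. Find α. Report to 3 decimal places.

α ≈ 1.049

EU(lottery) = 0.66·1000^α + 0.34·0 = 0.66·1000^α.
Setting u(673) equal to that: 673^α = 0.66·1000^α ⇒ (673/1000)^α = 0.66.
Take logs: α = ln 0.66 / ln(673/1000) ≈ 1.04926.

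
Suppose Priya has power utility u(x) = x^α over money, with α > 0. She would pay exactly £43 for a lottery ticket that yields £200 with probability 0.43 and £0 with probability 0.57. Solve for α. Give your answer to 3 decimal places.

The lottery's expected utility is 0.43·u(200) + 0.57·u(0) = 0.43·200^α (since u(0) = 0 for α > 0).
Equating: 43^α = 0.43·200^α, i.e. 0.2150^α = 0.43.
Take logs: α = ln 0.43 / ln(43/200) ≈ 0.54906.

α ≈ 0.549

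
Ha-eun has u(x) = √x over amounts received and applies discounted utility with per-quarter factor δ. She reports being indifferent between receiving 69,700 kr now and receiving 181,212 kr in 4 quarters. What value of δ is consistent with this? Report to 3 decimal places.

Indifference means u(69700) = δ^4 · u(181212), so δ^4 = u(69700)/u(181212).
Since u(x) = √x, δ^4 = √(69700/181212) = 0.62019.
Hence δ = (0.62019)^(1/4) = 0.88742.

δ ≈ 0.887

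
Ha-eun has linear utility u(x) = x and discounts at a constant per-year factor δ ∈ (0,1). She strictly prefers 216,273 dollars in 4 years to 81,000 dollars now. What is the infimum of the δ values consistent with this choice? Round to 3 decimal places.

The preference means 81000 < δ^4·216273.
Hence δ^4 > 81000/216273 = 0.37453, and x ↦ x^(1/4) is increasing on (0,∞).
δ > (81000/216273)^(1/4) ≈ 0.782.

δ > 0.782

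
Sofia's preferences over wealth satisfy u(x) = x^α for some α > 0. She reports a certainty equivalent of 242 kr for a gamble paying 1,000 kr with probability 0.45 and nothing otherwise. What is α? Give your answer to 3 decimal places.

The lottery's expected utility is 0.45·u(1000) + 0.55·u(0) = 0.45·1000^α (since u(0) = 0 for α > 0).
Setting u(242) equal to that: 242^α = 0.45·1000^α ⇒ (242/1000)^α = 0.45.
Taking logs: α·ln(242/1000) = ln(0.45), so α = -0.798508 / -1.418818 ≈ 0.563.

α ≈ 0.563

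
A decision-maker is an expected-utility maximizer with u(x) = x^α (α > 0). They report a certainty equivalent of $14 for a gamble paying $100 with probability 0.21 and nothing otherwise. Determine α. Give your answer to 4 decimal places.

α ≈ 0.7938

Since u(0) = 0, the lottery's EU is 0.21·100^α.
Equating: 14^α = 0.21·100^α, i.e. 0.1400^α = 0.21.
α = ln(0.21) / ln(14/100) = -1.5606477/-1.9661129 ≈ 0.7938.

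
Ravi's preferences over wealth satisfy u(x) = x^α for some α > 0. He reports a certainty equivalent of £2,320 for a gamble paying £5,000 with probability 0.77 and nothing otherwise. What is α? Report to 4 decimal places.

Since u(0) = 0, the lottery's EU is 0.77·5000^α.
Setting u(2320) equal to that: 2320^α = 0.77·5000^α ⇒ (2320/5000)^α = 0.77.
α = ln(0.77) / ln(2320/5000) = -0.2613648/-0.7678707 ≈ 0.3404.

α ≈ 0.3404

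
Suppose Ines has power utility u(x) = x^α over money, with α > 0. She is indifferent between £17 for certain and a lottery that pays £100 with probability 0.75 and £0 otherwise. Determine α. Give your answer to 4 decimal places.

α ≈ 0.1624

Since u(0) = 0, the lottery's EU is 0.75·100^α.
Indifference: 17^α = 0.75·100^α, so (17/100)^α = 0.75.
α = ln(0.75) / ln(17/100) = -0.2876821/-1.7719568 ≈ 0.1624.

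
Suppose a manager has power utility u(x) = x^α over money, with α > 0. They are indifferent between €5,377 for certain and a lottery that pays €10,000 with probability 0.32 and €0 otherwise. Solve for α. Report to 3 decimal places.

α ≈ 1.836

The lottery's expected utility is 0.32·u(10000) + 0.68·u(0) = 0.32·10000^α (since u(0) = 0 for α > 0).
Equating: 5377^α = 0.32·10000^α, i.e. 0.5377^α = 0.32.
Take logs: α = ln 0.32 / ln(5377/10000) ≈ 1.83645.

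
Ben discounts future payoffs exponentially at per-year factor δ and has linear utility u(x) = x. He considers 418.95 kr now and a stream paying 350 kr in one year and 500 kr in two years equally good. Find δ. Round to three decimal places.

δ ≈ 0.630

Present value of the stream is 350·δ + 500·δ². Indifference gives 350δ + 500δ² = 418.95.
Rearranged: 500δ² + 350δ − 418.95 = 0.
The positive root is δ = [−350 + √(350² + 4·500·418.95)] / (2·500) = (−350 + 980.000)/1000 ≈ 0.630.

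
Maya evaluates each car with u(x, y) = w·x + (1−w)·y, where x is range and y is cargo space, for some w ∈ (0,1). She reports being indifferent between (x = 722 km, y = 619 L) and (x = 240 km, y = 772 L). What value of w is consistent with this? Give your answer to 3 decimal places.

w = 0.241

Equating utilities: w·722 + (1−w)·619 = w·240 + (1−w)·772.
Collecting terms: w·482 = (1−w)·153.
The marginal rate of substitution is 153/482, so w = 153/(482+153) = 0.241.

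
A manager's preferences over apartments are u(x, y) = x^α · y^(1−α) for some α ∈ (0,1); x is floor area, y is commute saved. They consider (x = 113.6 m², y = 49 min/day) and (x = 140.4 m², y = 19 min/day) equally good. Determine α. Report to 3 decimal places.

α ≈ 0.817

Set the two utilities equal: 113.6^α·49^(1−α) = 140.4^α·19^(1−α).
(113.6/140.4)^α = (19/49)^(1−α); take logs: α·ln(113.6/140.4) = (1−α)·ln(19/49), i.e. α·-0.211812 = (1−α)·-0.947381.
Thus α·(-1.159193) = -0.947381, so α = -0.947381/-1.159193 ≈ 0.817.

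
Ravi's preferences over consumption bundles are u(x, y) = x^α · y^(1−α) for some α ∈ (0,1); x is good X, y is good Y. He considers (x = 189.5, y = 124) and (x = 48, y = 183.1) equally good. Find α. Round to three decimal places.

Indifference: 189.5^α · 124^(1−α) = 48^α · 183.1^(1−α).
Taking logs: α·ln 189.5 + (1−α)·ln 124 = α·ln 48 + (1−α)·ln 183.1, i.e. α·1.373188 = (1−α)·0.389751.
With A = 1.373188 and B = 0.389751: α·A = (1−α)·B, so α = B/(A+B) = 0.389751/1.762939 ≈ 0.221.

α ≈ 0.221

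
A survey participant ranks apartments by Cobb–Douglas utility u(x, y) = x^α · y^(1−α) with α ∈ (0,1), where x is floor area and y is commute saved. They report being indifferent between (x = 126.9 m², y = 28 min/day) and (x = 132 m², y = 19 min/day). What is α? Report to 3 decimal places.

The Cobb–Douglas utilities coincide, so 126.9^α·28^(1−α) = 132^α·19^(1−α).
Rearrange to (126.9/132)^α = (19/28)^(1−α) and take logs: α·-0.039403 = (1−α)·-0.387766.
Thus α·(-0.427169) = -0.387766, so α = -0.387766/-0.427169 ≈ 0.908.

α ≈ 0.908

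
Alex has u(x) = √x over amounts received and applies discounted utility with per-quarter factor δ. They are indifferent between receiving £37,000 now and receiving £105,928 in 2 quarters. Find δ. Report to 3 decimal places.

δ ≈ 0.769

Equating discounted utilities: u(37000) = δ^2·u(105928) ⇒ δ^2 = u(37000)/u(105928).
Since u(x) = √x, δ^2 = √(37000/105928) = 0.59101.
So δ = 0.59101^(1/2) ≈ 0.769.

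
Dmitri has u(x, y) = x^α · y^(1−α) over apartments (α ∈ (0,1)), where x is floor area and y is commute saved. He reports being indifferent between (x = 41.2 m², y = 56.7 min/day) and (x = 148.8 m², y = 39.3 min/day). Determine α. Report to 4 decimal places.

α ≈ 0.2221

The Cobb–Douglas utilities coincide, so 41.2^α·56.7^(1−α) = 148.8^α·39.3^(1−α).
(41.2/148.8)^α = (39.3/56.7)^(1−α); take logs: α·ln(41.2/148.8) = (1−α)·ln(39.3/56.7), i.e. α·-1.2841649 = (1−α)·-0.3665497.
Thus α·(-1.6507146) = -0.3665497, so α = -0.3665497/-1.6507146 ≈ 0.2221.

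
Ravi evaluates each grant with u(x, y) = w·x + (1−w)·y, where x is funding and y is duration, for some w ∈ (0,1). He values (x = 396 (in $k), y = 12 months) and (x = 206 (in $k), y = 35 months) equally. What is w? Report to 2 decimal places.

w = 0.11

Equating utilities: w·396 + (1−w)·12 = w·206 + (1−w)·35.
w·(396−206) = (1−w)·(35−12), i.e. w·190 = (1−w)·23.
Hence w = 23/(190+23) = 23/213 = 0.11.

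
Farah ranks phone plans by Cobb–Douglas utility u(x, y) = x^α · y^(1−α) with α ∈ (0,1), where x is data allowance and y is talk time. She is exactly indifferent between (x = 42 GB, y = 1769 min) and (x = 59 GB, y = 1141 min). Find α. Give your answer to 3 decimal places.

α ≈ 0.563

The Cobb–Douglas utilities coincide, so 42^α·1769^(1−α) = 59^α·1141^(1−α).
Rearrange to (42/59)^α = (1141/1769)^(1−α) and take logs: α·-0.339868 = (1−α)·-0.438509.
Thus α·(-0.778377) = -0.438509, so α = -0.438509/-0.778377 ≈ 0.563.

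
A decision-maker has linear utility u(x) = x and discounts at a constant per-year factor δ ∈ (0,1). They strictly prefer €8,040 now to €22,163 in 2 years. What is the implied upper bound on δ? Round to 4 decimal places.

Under u(x) = x this choice says 8040 > δ^2·22163.
Hence δ^2 < 8040/22163 = 0.36277, and x ↦ x^(1/2) is increasing on (0,∞).
δ < 0.36277^(1/2) = 0.6023.

δ < 0.6023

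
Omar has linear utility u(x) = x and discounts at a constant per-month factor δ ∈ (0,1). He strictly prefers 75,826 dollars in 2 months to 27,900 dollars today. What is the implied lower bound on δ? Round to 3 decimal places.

δ > 0.607

Under u(x) = x this choice says 27900 < δ^2·75826.
Hence δ^2 > 27900/75826 = 0.36795, and x ↦ x^(1/2) is increasing on (0,∞).
δ > (27900/75826)^(1/2) ≈ 0.607.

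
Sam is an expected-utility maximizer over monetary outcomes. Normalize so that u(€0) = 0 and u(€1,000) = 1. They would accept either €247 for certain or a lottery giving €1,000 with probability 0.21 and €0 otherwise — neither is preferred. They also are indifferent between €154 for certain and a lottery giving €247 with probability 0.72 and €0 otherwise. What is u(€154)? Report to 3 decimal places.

First, u(€247) = 0.21·u(€1,000) + 0.79·u(€0) = 0.21.
Chaining: u(€154) = 0.72·0.21 + 0.28·0.00 = 0.1512.

0.151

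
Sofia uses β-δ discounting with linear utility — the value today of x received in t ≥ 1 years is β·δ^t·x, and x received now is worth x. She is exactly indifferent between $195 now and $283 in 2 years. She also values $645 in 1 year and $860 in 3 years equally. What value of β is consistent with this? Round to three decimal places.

β ≈ 0.919

Both payoffs in the second observation are in the future, so β drops out: δ^1·645 = δ^3·860 ⇒ δ^2 = 645/860 = 0.75000, so δ = 0.86603.
The first indifference: 195 = β·δ^2·283, so β = 195/(δ^2·283) = 195/(0.75000·283) ≈ 0.919.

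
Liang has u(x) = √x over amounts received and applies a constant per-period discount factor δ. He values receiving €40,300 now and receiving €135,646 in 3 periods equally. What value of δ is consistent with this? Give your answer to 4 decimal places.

δ ≈ 0.8169

Equating discounted utilities: u(40300) = δ^3·u(135646) ⇒ δ^3 = u(40300)/u(135646).
With u(x) = √x: δ^3 = √40300/√135646 = √(40300/135646) = 0.54507.
Taking the cube root: δ = 0.54507^(1/3) ≈ 0.8169.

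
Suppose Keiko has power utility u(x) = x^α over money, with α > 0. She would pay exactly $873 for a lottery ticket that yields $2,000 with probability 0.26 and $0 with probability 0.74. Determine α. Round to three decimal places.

α ≈ 1.625

EU(lottery) = 0.26·2000^α + 0.74·0 = 0.26·2000^α.
Equating: 873^α = 0.26·2000^α, i.e. 0.4365^α = 0.26.
Taking logs: α·ln(873/2000) = ln(0.26), so α = -1.347074 / -0.828967 ≈ 1.625.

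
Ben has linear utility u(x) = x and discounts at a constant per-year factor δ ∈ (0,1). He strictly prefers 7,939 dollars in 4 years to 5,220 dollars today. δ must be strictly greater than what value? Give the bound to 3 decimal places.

The preference means 5220 < δ^4·7939.
So δ^4 > 5220/7939 = 0.65751; taking the 4th root of both positive sides preserves the inequality.
δ > (5220/7939)^(1/4) ≈ 0.900.

δ > 0.900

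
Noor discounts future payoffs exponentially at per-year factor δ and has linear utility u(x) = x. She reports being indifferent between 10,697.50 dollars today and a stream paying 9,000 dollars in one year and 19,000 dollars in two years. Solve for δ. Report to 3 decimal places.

Equating present values: 10697.50 = 9000δ + 19000δ².
Rearranged: 19000δ² + 9000δ − 10697.50 = 0.
The positive root is δ = [−9000 + √(9000² + 4·19000·10697.50)] / (2·19000) = (−9000 + 29900.000)/38000 ≈ 0.550.

δ ≈ 0.550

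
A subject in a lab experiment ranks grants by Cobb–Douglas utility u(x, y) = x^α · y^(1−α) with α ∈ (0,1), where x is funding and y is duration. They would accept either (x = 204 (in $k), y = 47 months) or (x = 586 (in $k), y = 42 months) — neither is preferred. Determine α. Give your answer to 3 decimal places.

The Cobb–Douglas utilities coincide, so 204^α·47^(1−α) = 586^α·42^(1−α).
Taking logs: α·ln 204 + (1−α)·ln 47 = α·ln 586 + (1−α)·ln 42, i.e. α·-1.055200 = (1−α)·-0.112478.
With A = -1.055200 and B = -0.112478: α·A = (1−α)·B, so α = B/(A+B) = -0.112478/-1.167678 ≈ 0.096.

α ≈ 0.096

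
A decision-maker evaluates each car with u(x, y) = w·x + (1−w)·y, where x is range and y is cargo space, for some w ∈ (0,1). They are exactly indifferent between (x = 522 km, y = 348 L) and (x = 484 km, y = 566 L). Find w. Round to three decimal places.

w = 0.852

Equating utilities: w·522 + (1−w)·348 = w·484 + (1−w)·566.
Collecting terms: w·38 = (1−w)·218.
So w/(1−w) = 218/38 = 5.7368, giving w = 218/(38+218) = 0.852.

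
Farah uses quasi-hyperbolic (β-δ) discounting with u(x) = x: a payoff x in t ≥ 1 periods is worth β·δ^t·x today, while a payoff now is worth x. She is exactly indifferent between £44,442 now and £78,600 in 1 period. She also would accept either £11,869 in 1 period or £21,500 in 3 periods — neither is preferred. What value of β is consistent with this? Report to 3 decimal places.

From the later pair, β·δ^1·11869 = β·δ^3·21500; dividing through, δ^2 = 11869/21500 = 0.55205, so δ = 0.74300.
Substituting δ into 44442 = β·δ·78600: β = 44442/(58399.668) ≈ 0.761.

β ≈ 0.761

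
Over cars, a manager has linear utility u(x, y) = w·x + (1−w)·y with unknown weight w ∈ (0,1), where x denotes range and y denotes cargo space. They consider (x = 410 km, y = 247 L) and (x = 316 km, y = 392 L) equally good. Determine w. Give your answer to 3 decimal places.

u(410,247) = u(316,392) means w·410 + (1−w)·247 = w·316 + (1−w)·392.
Collecting terms: w·94 = (1−w)·145.
Hence w = 145/(94+145) = 145/239 = 0.607.

w = 0.607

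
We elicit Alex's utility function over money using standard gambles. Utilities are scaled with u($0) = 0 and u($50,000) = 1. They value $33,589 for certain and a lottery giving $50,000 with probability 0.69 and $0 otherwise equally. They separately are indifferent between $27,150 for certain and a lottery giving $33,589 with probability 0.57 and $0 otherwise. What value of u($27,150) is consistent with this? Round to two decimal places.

0.39

From the first indifference, u($33,589) = 0.69·u($50,000) + 0.31·u($0) = 0.69·1 + 0.31·0 = 0.69.
Chaining: u($27,150) = 0.57·0.69 + 0.43·0.00 = 0.3933.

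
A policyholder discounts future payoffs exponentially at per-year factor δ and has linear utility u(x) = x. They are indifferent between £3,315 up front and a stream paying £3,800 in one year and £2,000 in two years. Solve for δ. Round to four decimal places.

Present value of the stream is 3800·δ + 2000·δ². Indifference gives 3800δ + 2000δ² = 3315.
So 2000δ² + 3800δ − 3315 = 0.
The positive root is δ = [−3800 + √(3800² + 4·2000·3315)] / (2·2000) = (−3800 + 6400.000)/4000 ≈ 0.6500.

δ ≈ 0.6500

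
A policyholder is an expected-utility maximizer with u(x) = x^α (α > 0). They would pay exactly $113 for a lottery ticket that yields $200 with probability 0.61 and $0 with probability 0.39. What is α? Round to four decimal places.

α ≈ 0.8658

EU(lottery) = 0.61·200^α + 0.39·0 = 0.61·200^α.
Indifference: 113^α = 0.61·200^α, so (113/200)^α = 0.61.
Take logs: α = ln 0.61 / ln(113/200) ≈ 0.865775.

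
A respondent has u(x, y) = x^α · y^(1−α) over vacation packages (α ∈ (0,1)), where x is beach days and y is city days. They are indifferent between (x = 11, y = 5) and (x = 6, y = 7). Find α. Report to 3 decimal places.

α ≈ 0.357

The Cobb–Douglas utilities coincide, so 11^α·5^(1−α) = 6^α·7^(1−α).
Taking logs: α·ln 11 + (1−α)·ln 5 = α·ln 6 + (1−α)·ln 7, i.e. α·0.606136 = (1−α)·0.336472.
Thus α·(0.942608) = 0.336472, so α = 0.336472/0.942608 ≈ 0.357.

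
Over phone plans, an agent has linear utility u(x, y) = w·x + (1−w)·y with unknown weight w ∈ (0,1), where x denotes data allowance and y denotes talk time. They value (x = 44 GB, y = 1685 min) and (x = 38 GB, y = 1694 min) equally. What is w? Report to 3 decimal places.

w = 0.600

Equating utilities: w·44 + (1−w)·1685 = w·38 + (1−w)·1694.
Rearranging, 6·w − 9·(1−w) = 0.
So w/(1−w) = 9/6 = 1.5000, giving w = 9/(6+9) = 0.600.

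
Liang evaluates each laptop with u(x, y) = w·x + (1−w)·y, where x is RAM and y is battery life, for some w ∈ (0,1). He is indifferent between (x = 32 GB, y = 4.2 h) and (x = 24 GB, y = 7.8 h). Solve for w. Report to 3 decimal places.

Indifference: w·32 + (1−w)·4.2 = w·24 + (1−w)·7.8.
Rearranging, 8·w − 3.6·(1−w) = 0.
So w/(1−w) = 3.6/8 = 0.4500, giving w = 3.6/(8+3.6) = 0.310.

w = 0.310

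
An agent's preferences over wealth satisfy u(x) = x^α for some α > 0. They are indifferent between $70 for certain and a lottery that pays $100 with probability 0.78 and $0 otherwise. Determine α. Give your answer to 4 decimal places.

EU(lottery) = 0.78·100^α + 0.22·0 = 0.78·100^α.
Equating: 70^α = 0.78·100^α, i.e. 0.7000^α = 0.78.
Take logs: α = ln 0.78 / ln(70/100) ≈ 0.696604.

α ≈ 0.6966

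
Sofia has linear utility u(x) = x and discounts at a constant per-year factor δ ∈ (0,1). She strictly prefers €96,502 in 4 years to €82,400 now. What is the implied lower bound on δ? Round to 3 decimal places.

Under u(x) = x this choice says 82400 < δ^4·96502.
So δ^4 > 82400/96502 = 0.85387; taking the 4th root of both positive sides preserves the inequality.
δ > 0.85387^(1/4) = 0.961.

δ > 0.961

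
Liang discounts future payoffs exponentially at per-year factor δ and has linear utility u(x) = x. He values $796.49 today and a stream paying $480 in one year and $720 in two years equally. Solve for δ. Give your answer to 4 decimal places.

Equating present values: 796.49 = 480δ + 720δ².
That is, 720δ² + 480δ − 796.49 = 0, a quadratic in δ.
By the quadratic formula (taking the positive root), δ = (−480 + √2524291.20) / 1440 ≈ 0.7700.

δ ≈ 0.7700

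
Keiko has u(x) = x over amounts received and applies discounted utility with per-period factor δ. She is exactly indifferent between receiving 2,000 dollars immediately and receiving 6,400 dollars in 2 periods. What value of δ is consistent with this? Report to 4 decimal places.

δ ≈ 0.5590

Equating discounted utilities: u(2000) = δ^2·u(6400) ⇒ δ^2 = u(2000)/u(6400).
With u(x) = x: δ^2 = 2000/6400 = 0.31250.
So δ = 0.31250^(1/2) ≈ 0.5590.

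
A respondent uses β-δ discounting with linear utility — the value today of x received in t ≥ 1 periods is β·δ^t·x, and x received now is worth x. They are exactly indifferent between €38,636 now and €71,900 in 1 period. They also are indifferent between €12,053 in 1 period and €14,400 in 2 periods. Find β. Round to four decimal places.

The second indifference involves only future payoffs, so β cancels: β·δ^1·12053 = β·δ^2·14400, giving δ = 12053/14400 = 0.83701.
The first indifference: 38636 = β·δ·71900, so β = 38636/(δ·71900) = 38636/(0.83701·71900) ≈ 0.6420.

β ≈ 0.6420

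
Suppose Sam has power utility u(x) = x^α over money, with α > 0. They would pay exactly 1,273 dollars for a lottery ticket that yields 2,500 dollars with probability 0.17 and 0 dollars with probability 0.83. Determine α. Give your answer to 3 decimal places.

α ≈ 2.625

Since u(0) = 0, the lottery's EU is 0.17·2500^α.
Equating: 1273^α = 0.17·2500^α, i.e. 0.5092^α = 0.17.
α = ln(0.17) / ln(1273/2500) = -1.771957/-0.674914 ≈ 2.625.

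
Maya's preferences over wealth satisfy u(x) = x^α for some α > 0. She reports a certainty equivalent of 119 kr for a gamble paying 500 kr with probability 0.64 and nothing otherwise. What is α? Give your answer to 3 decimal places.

α ≈ 0.311

The lottery's expected utility is 0.64·u(500) + 0.36·u(0) = 0.64·500^α (since u(0) = 0 for α > 0).
Setting u(119) equal to that: 119^α = 0.64·500^α ⇒ (119/500)^α = 0.64.
Take logs: α = ln 0.64 / ln(119/500) ≈ 0.31090.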